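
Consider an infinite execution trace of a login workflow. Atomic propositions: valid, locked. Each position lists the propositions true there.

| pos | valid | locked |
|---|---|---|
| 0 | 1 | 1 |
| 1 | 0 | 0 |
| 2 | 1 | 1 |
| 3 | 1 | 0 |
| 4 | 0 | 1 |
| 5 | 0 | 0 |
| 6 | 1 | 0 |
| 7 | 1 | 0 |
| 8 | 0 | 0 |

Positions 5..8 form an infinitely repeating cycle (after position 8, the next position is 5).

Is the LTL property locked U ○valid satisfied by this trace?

Holds

Walking from position 0: ○valid first holds at position 1, and locked holds at every earlier position along the way, so locked U ○valid holds.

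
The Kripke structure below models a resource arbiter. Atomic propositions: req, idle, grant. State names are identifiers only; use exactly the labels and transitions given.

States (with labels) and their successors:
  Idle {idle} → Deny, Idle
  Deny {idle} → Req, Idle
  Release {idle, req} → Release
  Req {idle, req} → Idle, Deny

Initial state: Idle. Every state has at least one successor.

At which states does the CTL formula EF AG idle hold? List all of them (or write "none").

{Idle, Deny, Release, Req}

States satisfying AG idle: {Idle, Deny, Release, Req}.
States satisfying EF AG idle: {Idle, Deny, Release, Req}.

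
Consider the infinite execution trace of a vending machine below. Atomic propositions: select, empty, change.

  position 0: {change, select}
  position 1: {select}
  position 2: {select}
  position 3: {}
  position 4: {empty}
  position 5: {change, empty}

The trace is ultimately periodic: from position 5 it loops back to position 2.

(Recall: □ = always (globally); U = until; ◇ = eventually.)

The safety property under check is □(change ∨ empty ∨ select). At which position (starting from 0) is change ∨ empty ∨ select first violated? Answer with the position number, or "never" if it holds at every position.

Check change ∨ empty ∨ select at each position in order: 0 ✓, 1 ✓, 2 ✓.
At position 3 the labels are {}, so change ∨ empty ∨ select is false there. This is the first violation.

3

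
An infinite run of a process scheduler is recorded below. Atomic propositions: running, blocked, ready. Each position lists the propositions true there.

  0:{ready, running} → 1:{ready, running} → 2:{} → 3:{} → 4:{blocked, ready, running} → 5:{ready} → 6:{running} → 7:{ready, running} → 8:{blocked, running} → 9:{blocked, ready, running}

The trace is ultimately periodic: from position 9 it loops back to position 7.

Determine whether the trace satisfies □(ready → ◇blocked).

Holds

ready → ◇blocked holds at every position 0..9, and those are all positions ever visited, so □(ready → ◇blocked) holds.
Positions where ready holds: 0, 1, 4, 5, 7, 9.
Check ◇blocked at each: 0→ok, 1→ok, 4→ok, 5→ok, 7→ok, 9→ok.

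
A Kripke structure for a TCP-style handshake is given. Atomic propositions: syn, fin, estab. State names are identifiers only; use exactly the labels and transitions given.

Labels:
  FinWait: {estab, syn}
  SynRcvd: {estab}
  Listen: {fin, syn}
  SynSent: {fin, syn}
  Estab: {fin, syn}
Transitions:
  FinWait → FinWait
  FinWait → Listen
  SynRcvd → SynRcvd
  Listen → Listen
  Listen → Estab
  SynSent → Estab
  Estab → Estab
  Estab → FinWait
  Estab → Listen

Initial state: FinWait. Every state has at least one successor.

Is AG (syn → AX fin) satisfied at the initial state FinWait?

No

States satisfying syn → AX fin: {SynRcvd, Listen, SynSent}.
States satisfying AG (syn → AX fin): {SynRcvd}.
Estab is reachable from FinWait and violates syn → AX fin, so AG fails at FinWait.
FinWait ∉ Sat(AG (syn → AX fin)).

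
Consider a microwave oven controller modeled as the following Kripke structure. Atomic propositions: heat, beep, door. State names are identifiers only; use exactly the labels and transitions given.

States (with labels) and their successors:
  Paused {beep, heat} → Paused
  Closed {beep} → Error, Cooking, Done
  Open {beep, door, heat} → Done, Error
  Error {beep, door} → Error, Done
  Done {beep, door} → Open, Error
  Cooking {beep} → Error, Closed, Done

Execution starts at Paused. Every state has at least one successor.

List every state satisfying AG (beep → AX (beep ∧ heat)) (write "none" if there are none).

{Paused}

States satisfying beep → AX (beep ∧ heat): {Paused}.
States satisfying AG (beep → AX (beep ∧ heat)): {Paused}.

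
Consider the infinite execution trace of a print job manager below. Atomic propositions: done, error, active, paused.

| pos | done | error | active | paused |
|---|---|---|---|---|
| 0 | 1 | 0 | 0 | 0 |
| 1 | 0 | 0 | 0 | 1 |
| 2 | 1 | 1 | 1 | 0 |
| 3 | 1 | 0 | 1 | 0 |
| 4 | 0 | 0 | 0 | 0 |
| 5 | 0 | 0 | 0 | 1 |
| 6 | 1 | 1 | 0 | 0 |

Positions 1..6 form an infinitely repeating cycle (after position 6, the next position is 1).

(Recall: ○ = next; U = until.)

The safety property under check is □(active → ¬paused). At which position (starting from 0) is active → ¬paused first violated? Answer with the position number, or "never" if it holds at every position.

active → ¬paused holds at every position 0..6, and those are all the positions the trace ever visits, so the invariant □(active → ¬paused) is never violated.

never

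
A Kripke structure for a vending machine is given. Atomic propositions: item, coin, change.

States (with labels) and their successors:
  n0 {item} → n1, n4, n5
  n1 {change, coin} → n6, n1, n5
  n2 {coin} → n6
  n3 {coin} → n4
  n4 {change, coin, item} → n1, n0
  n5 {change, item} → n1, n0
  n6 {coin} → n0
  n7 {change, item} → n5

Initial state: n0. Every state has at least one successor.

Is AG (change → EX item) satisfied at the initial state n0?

States satisfying change → EX item: {n0, n1, n2, n3, n4, n5, n6, n7}.
States satisfying AG (change → EX item): {n0, n1, n2, n3, n4, n5, n6, n7}.
Every state reachable from n0 satisfies change → EX item.
n0 ∈ Sat(AG (change → EX item)).

Satisfied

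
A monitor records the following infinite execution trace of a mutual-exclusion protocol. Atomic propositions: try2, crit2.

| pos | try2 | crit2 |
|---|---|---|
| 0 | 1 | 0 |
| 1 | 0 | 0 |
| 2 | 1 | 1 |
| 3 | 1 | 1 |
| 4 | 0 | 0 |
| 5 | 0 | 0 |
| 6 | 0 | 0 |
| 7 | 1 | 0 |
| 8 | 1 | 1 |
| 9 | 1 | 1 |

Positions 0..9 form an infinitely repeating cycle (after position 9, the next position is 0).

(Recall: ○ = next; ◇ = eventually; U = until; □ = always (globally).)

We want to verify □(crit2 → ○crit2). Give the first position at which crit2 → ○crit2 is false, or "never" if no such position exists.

3

Check crit2 → ○crit2 at each position in order: 0 ✓, 1 ✓, 2 ✓.
At position 3 the labels are {crit2, try2} and the next position 4 has {}, so crit2 → ○crit2 is false there. This is the first violation.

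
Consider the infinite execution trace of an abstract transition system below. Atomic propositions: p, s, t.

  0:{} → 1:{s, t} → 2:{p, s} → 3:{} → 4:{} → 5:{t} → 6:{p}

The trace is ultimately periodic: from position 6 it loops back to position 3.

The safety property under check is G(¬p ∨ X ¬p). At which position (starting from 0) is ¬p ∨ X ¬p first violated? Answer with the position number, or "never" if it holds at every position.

never

¬p ∨ X ¬p holds at every position 0..6, and those are all the positions the trace ever visits, so the invariant G(¬p ∨ X ¬p) is never violated.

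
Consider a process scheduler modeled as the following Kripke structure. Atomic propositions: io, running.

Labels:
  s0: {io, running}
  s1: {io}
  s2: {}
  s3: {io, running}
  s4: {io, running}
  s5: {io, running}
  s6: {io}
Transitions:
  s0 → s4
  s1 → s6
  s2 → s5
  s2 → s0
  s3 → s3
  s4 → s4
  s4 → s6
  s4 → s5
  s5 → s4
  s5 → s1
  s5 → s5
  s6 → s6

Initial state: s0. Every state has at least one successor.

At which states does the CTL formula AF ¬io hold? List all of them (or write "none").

States satisfying ¬io: {s2}.
States satisfying AF ¬io: {s2}.

{s2}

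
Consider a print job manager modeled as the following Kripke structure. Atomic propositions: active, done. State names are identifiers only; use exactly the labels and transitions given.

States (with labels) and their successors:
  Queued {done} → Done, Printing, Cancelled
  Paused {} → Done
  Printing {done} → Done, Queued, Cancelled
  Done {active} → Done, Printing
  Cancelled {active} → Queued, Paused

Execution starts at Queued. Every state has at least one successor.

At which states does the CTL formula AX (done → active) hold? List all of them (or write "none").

States satisfying done → active: {Paused, Done, Cancelled}.
States satisfying AX (done → active): {Paused}.

{Paused}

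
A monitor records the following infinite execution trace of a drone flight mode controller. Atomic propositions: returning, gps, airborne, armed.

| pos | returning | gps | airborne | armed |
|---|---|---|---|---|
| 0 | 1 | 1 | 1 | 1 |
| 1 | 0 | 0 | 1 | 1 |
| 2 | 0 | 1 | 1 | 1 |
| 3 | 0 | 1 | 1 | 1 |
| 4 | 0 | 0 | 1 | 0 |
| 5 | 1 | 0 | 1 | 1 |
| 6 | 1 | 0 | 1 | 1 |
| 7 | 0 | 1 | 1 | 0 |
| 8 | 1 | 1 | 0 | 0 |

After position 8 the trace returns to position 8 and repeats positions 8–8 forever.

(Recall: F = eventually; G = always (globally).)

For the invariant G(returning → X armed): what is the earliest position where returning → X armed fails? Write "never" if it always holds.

6

Check returning → X armed at each position in order: 0 ✓, 1 ✓, 2 ✓, 3 ✓, 4 ✓, 5 ✓.
At position 6 the labels are {airborne, armed, returning} and the next position 7 has {airborne, gps}, so returning → X armed is false there. This is the first violation.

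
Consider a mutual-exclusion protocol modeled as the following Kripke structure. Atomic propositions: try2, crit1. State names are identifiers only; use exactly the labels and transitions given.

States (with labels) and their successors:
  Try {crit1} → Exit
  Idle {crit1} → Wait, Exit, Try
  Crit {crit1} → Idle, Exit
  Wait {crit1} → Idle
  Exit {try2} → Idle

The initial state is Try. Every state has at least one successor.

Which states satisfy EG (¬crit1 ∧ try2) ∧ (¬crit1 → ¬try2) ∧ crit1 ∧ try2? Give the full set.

none

States satisfying ¬crit1 ∧ try2: {Exit}.
States satisfying EG (¬crit1 ∧ try2): ∅.
States satisfying ¬crit1: {Exit}.
States satisfying ¬try2: {Try, Idle, Crit, Wait}.
States satisfying ¬crit1 → ¬try2: {Try, Idle, Crit, Wait}.
States satisfying crit1 ∧ try2: ∅.
States satisfying (¬crit1 → ¬try2) ∧ crit1 ∧ try2: ∅.
States satisfying EG (¬crit1 ∧ try2) ∧ (¬crit1 → ¬try2) ∧ crit1 ∧ try2: ∅.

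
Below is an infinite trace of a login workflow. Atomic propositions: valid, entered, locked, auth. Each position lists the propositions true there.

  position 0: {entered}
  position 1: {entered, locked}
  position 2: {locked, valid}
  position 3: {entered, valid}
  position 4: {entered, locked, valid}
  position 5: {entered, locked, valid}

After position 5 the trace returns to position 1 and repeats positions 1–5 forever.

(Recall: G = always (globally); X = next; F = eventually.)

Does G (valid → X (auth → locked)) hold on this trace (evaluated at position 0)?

valid → X (auth → locked) holds at every position 0..5, and those are all positions ever visited, so G (valid → X (auth → locked)) holds.
Positions where valid holds: 2, 3, 4, 5.
Check X (auth → locked) at each: 2→ok, 3→ok, 4→ok, 5→ok.

Holds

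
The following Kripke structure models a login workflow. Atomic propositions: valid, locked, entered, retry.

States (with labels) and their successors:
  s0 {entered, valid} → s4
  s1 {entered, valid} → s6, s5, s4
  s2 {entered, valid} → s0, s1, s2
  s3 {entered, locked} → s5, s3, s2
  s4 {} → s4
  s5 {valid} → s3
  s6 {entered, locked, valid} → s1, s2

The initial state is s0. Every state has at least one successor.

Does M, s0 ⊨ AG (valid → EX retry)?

Violated

States satisfying valid → EX retry: {s3, s4}.
States satisfying AG (valid → EX retry): {s4}.
s0 is reachable from s0 and violates valid → EX retry, so AG fails at s0.
s0 ∉ Sat(AG (valid → EX retry)).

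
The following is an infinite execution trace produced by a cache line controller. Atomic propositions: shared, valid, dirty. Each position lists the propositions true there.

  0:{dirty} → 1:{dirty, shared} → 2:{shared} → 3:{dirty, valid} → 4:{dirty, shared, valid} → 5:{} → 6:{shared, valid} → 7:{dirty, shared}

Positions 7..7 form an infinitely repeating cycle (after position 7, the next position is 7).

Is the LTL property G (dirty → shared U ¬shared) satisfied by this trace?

No

dirty → shared U ¬shared must hold at every position from 0 onward. It fails at position 7, so G (dirty → shared U ¬shared) is false.
Positions where dirty holds: 0, 1, 3, 4, 7.
Check shared U ¬shared at each: 0→ok, 1→ok, 3→ok, 4→ok, 7→fails.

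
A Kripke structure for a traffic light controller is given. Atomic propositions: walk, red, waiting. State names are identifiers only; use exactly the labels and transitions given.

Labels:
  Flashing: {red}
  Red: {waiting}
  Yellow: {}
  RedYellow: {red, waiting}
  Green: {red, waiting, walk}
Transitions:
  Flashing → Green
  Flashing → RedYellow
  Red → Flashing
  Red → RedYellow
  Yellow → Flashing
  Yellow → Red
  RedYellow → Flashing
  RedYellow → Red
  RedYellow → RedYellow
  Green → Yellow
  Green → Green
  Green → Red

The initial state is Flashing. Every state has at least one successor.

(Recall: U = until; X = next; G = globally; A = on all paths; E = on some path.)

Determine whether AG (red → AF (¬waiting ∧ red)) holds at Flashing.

No

States satisfying red → AF (¬waiting ∧ red): {Flashing, Red, Yellow}.
States satisfying AG (red → AF (¬waiting ∧ red)): ∅.
Green is reachable from Flashing and violates red → AF (¬waiting ∧ red), so AG fails at Flashing.
Flashing ∉ Sat(AG (red → AF (¬waiting ∧ red))).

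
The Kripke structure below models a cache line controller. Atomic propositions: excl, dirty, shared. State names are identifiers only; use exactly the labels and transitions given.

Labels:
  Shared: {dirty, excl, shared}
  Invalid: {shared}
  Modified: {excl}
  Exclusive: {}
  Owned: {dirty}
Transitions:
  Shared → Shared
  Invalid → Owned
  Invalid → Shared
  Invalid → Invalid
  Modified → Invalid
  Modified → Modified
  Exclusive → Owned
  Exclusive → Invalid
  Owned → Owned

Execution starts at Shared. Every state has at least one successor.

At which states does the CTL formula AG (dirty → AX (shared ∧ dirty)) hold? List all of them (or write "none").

{Shared}

States satisfying dirty → AX (shared ∧ dirty): {Shared, Invalid, Modified, Exclusive}.
States satisfying AG (dirty → AX (shared ∧ dirty)): {Shared}.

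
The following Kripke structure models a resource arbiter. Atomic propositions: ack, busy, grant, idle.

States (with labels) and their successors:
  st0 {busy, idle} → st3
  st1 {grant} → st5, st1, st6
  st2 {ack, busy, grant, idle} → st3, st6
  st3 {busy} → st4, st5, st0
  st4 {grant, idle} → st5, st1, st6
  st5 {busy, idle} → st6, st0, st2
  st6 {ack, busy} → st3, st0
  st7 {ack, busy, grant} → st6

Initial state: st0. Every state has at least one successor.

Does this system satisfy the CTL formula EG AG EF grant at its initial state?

States satisfying AG EF grant: {st0, st1, st2, st3, st4, st5, st6, st7}.
States satisfying EG AG EF grant: {st0, st1, st2, st3, st4, st5, st6, st7}.
st0 ∈ Sat(EG AG EF grant).

Holds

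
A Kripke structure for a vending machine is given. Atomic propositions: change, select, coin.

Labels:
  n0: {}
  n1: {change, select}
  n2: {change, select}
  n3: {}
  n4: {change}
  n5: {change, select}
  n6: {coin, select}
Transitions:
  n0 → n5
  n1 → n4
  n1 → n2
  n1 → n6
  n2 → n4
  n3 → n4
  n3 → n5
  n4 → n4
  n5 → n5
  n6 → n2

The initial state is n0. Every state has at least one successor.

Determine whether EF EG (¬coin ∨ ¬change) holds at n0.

States satisfying EG (¬coin ∨ ¬change): {n0, n1, n2, n3, n4, n5, n6}.
States satisfying EF EG (¬coin ∨ ¬change): {n0, n1, n2, n3, n4, n5, n6}.
Some path from n0 reaches a state where EG (¬coin ∨ ¬change) holds.
n0 ∈ Sat(EF EG (¬coin ∨ ¬change)).

Holds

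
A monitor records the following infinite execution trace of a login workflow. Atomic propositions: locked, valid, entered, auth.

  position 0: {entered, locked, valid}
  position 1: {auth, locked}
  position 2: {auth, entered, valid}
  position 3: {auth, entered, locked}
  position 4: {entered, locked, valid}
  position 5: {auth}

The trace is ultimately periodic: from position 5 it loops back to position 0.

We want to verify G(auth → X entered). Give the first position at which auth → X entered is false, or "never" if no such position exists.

auth → X entered holds at every position 0..5, and those are all the positions the trace ever visits, so the invariant G(auth → X entered) is never violated.

never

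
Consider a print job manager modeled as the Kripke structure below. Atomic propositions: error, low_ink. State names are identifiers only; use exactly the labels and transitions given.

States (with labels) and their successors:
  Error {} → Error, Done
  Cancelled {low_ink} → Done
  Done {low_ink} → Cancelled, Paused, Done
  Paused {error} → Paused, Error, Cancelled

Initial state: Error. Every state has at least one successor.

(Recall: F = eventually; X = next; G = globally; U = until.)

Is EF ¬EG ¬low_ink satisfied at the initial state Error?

Yes

States satisfying ¬EG ¬low_ink: {Cancelled, Done}.
States satisfying EF ¬EG ¬low_ink: {Error, Cancelled, Done, Paused}.
Some path from Error reaches a state where ¬EG ¬low_ink holds.
Error ∈ Sat(EF ¬EG ¬low_ink).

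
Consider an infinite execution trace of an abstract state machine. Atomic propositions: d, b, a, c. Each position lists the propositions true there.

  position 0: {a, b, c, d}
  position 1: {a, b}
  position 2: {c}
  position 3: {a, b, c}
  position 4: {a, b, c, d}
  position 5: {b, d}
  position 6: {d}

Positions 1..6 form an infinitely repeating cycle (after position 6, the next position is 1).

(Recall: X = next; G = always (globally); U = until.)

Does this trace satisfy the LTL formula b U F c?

Holds

Walking from position 0: F c first holds at position 0, and b holds at every earlier position along the way, so b U F c holds.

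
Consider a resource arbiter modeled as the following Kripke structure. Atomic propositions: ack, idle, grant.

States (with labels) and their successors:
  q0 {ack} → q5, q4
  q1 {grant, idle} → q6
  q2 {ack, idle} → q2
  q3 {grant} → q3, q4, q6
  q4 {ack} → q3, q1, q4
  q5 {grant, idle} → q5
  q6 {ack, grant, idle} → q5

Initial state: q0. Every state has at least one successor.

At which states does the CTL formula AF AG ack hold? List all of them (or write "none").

States satisfying AG ack: {q2}.
States satisfying AF AG ack: {q2}.

{q2}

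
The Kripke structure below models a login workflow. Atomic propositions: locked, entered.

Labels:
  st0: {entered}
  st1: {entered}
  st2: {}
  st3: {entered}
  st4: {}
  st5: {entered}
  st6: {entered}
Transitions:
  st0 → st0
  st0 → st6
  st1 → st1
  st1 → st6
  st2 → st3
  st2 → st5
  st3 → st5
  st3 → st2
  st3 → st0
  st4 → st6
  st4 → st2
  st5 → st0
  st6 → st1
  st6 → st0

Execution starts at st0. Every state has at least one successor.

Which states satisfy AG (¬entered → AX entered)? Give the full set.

{st0, st1, st2, st3, st5, st6}

States satisfying ¬entered → AX entered: {st0, st1, st2, st3, st5, st6}.
States satisfying AG (¬entered → AX entered): {st0, st1, st2, st3, st5, st6}.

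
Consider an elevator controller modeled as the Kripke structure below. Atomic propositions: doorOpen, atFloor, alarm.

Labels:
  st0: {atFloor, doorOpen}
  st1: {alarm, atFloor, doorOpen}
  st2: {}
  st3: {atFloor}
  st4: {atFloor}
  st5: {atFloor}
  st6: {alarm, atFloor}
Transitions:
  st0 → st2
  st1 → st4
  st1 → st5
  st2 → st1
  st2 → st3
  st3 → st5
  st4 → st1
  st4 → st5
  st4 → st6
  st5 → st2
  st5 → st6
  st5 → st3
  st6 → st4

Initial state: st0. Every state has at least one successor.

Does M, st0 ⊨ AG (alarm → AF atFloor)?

Yes

States satisfying alarm → AF atFloor: {st0, st1, st2, st3, st4, st5, st6}.
States satisfying AG (alarm → AF atFloor): {st0, st1, st2, st3, st4, st5, st6}.
Every state reachable from st0 satisfies alarm → AF atFloor.
st0 ∈ Sat(AG (alarm → AF atFloor)).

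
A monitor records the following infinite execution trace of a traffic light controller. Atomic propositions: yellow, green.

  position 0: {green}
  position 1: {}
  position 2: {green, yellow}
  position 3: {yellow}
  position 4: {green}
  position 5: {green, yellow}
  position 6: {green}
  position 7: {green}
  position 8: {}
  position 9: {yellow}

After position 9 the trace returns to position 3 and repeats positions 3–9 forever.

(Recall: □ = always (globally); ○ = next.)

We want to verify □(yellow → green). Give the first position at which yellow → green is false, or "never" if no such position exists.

3

Check yellow → green at each position in order: 0 ✓, 1 ✓, 2 ✓.
At position 3 the labels are {yellow}, so yellow → green is false there. This is the first violation.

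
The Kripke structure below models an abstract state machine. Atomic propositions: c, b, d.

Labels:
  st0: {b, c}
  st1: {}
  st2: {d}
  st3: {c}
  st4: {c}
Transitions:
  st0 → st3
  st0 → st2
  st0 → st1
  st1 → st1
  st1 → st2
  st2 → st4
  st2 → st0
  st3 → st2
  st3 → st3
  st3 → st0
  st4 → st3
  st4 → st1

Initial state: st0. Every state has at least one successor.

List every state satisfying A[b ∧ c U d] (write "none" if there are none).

States satisfying b ∧ c: {st0}.
States satisfying d: {st2}.
States satisfying A[b ∧ c U d]: {st2}.

{st2}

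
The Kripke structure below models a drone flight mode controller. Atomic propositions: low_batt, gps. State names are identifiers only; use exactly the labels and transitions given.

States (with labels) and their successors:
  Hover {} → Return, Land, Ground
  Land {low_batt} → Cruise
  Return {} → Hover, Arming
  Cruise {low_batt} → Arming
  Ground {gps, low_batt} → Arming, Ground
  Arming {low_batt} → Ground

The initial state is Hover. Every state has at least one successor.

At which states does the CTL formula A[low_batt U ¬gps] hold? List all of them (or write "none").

{Hover, Land, Return, Cruise, Arming}

States satisfying low_batt: {Land, Cruise, Ground, Arming}.
States satisfying ¬gps: {Hover, Land, Return, Cruise, Arming}.
States satisfying A[low_batt U ¬gps]: {Hover, Land, Return, Cruise, Arming}.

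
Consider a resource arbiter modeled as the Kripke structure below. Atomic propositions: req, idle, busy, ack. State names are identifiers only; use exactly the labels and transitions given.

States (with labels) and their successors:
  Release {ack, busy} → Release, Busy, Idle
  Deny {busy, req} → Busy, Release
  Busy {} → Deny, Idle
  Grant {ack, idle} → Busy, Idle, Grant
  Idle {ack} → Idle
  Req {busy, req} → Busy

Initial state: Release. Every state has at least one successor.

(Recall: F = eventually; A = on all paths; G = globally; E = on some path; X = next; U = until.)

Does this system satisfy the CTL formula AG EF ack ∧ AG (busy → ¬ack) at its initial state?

Violated

States satisfying EF ack: {Release, Deny, Busy, Grant, Idle, Req}.
States satisfying AG EF ack: {Release, Deny, Busy, Grant, Idle, Req}.
States satisfying busy → ¬ack: {Deny, Busy, Grant, Idle, Req}.
States satisfying AG (busy → ¬ack): {Idle}.
States satisfying AG EF ack ∧ AG (busy → ¬ack): {Idle}.
Release ∉ Sat(AG EF ack ∧ AG (busy → ¬ack)).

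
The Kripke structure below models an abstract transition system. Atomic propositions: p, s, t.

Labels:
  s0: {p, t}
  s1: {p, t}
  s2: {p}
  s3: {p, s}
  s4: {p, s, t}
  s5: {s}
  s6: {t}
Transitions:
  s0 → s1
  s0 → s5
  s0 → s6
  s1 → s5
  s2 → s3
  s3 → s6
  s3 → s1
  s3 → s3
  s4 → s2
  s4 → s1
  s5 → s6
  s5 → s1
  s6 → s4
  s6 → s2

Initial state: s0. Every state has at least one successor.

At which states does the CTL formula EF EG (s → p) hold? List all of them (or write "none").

States satisfying EG (s → p): {s0, s2, s3, s4, s6}.
States satisfying EF EG (s → p): {s0, s1, s2, s3, s4, s5, s6}.

{s0, s1, s2, s3, s4, s5, s6}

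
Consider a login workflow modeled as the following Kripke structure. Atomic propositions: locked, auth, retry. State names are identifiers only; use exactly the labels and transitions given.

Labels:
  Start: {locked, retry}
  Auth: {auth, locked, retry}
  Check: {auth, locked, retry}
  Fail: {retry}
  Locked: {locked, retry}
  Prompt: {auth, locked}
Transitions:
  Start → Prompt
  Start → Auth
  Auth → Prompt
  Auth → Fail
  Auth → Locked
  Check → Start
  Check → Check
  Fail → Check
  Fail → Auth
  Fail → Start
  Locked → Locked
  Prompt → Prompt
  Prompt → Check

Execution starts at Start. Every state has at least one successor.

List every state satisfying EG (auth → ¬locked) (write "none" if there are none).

{Locked}

States satisfying auth → ¬locked: {Start, Fail, Locked}.
States satisfying EG (auth → ¬locked): {Locked}.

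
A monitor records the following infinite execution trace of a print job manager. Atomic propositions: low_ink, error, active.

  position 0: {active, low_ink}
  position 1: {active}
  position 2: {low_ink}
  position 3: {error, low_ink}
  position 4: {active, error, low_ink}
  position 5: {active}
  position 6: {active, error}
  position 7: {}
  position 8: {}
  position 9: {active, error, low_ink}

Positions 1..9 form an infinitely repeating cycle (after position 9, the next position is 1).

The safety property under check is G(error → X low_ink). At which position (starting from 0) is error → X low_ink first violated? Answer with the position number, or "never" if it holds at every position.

4

Check error → X low_ink at each position in order: 0 ✓, 1 ✓, 2 ✓, 3 ✓.
At position 4 the labels are {active, error, low_ink} and the next position 5 has {active}, so error → X low_ink is false there. This is the first violation.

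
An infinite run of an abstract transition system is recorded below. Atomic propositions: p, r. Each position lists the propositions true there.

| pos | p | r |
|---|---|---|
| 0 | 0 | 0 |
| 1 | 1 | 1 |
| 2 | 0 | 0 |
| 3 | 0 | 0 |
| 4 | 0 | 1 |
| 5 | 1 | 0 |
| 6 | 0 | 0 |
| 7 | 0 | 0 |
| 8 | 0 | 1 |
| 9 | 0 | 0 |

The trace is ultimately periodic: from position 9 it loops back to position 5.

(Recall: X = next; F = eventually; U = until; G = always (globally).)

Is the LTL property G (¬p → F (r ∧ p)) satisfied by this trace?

Does not hold

¬p → F (r ∧ p) must hold at every position from 0 onward. It fails at position 2, so G (¬p → F (r ∧ p)) is false.
Positions where ¬p holds: 0, 2, 3, 4, 6, 7, 8, 9.
Check F (r ∧ p) at each: 0→ok, 2→fails, 3→fails, 4→fails, 6→fails, 7→fails, 8→fails, 9→fails.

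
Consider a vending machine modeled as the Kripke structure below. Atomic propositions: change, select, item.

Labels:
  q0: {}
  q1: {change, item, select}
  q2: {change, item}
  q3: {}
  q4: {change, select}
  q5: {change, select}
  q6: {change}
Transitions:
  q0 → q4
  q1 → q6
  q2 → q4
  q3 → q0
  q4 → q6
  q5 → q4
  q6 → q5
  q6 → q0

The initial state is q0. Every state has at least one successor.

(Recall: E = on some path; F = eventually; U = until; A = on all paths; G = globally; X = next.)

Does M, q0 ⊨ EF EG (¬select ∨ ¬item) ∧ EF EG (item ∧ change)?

Violated

States satisfying EG (¬select ∨ ¬item): {q0, q2, q3, q4, q5, q6}.
States satisfying EF EG (¬select ∨ ¬item): {q0, q1, q2, q3, q4, q5, q6}.
States satisfying EG (item ∧ change): ∅.
States satisfying EF EG (item ∧ change): ∅.
States satisfying EF EG (¬select ∨ ¬item) ∧ EF EG (item ∧ change): ∅.
q0 ∉ Sat(EF EG (¬select ∨ ¬item) ∧ EF EG (item ∧ change)).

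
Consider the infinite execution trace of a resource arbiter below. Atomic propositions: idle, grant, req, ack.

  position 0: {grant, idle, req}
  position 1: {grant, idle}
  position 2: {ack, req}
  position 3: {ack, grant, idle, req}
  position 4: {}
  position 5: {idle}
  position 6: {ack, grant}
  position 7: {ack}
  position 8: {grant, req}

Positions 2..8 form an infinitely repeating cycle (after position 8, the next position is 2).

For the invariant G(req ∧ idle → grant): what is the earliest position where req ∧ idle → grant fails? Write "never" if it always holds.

req ∧ idle → grant holds at every position 0..8, and those are all the positions the trace ever visits, so the invariant G(req ∧ idle → grant) is never violated.

never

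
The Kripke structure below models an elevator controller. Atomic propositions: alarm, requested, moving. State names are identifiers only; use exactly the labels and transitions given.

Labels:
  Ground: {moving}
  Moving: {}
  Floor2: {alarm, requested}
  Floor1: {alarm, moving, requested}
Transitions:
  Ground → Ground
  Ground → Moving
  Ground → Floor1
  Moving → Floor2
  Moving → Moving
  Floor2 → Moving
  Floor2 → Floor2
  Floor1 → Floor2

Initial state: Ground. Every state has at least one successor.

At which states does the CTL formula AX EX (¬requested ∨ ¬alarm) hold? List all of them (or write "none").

States satisfying EX (¬requested ∨ ¬alarm): {Ground, Moving, Floor2}.
States satisfying AX EX (¬requested ∨ ¬alarm): {Moving, Floor2, Floor1}.

{Moving, Floor2, Floor1}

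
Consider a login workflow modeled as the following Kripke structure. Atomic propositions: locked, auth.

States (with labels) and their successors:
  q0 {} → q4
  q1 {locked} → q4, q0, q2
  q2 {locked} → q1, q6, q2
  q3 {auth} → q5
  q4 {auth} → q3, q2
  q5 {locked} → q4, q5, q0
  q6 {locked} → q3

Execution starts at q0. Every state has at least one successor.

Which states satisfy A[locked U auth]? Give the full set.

States satisfying locked: {q1, q2, q5, q6}.
States satisfying auth: {q3, q4}.
States satisfying A[locked U auth]: {q3, q4, q6}.

{q3, q4, q6}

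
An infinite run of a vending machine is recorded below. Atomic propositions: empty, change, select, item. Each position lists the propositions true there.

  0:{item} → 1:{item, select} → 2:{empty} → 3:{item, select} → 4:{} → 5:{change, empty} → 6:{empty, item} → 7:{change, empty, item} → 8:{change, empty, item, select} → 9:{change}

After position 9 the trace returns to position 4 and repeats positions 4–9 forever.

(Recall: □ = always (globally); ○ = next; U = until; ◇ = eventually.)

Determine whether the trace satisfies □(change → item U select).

Does not hold

change → item U select must hold at every position from 0 onward. It fails at position 5, so □(change → item U select) is false.
Positions where change holds: 5, 7, 8, 9.
Check item U select at each: 5→fails, 7→ok, 8→ok, 9→fails.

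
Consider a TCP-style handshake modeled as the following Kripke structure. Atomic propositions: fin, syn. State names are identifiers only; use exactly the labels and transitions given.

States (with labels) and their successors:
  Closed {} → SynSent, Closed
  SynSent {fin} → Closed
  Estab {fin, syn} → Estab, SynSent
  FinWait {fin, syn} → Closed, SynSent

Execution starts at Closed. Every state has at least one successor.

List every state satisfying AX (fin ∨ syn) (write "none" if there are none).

States satisfying fin ∨ syn: {SynSent, Estab, FinWait}.
States satisfying AX (fin ∨ syn): {Estab}.

{Estab}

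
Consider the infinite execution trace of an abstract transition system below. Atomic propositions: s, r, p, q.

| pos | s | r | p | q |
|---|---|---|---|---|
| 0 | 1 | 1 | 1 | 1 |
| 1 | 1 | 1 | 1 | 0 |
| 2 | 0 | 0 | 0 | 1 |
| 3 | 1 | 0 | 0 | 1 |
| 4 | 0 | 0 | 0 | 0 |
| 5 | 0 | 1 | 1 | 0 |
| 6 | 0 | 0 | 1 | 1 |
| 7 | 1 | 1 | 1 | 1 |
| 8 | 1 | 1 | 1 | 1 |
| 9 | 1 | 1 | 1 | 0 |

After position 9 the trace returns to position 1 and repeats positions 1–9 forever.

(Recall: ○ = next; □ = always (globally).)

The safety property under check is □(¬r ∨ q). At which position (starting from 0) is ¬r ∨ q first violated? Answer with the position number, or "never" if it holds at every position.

Check ¬r ∨ q at each position in order: 0 ✓.
At position 1 the labels are {p, r, s}, so ¬r ∨ q is false there. This is the first violation.

1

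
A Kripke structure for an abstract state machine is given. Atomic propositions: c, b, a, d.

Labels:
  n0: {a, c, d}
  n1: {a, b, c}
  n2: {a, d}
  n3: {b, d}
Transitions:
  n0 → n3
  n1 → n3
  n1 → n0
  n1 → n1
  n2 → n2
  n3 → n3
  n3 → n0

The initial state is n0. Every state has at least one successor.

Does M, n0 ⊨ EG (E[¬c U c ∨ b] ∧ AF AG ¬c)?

No

States satisfying E[¬c U c ∨ b] ∧ AF AG ¬c: ∅.
States satisfying EG (E[¬c U c ∨ b] ∧ AF AG ¬c): ∅.
No suitable path/successor from n0 witnesses the formula.
n0 ∉ Sat(EG (E[¬c U c ∨ b] ∧ AF AG ¬c)).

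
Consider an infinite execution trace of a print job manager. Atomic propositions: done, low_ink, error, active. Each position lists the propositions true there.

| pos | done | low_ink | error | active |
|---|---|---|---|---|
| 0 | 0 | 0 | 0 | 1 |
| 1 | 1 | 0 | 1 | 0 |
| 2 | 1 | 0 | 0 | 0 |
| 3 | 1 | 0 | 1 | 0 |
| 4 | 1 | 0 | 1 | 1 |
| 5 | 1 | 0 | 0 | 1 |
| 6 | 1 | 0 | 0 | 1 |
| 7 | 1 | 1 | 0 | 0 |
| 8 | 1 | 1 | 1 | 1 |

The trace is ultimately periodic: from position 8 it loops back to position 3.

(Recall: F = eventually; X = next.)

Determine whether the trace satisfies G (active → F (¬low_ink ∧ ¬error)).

active → F (¬low_ink ∧ ¬error) holds at every position 0..8, and those are all positions ever visited, so G (active → F (¬low_ink ∧ ¬error)) holds.
Positions where active holds: 0, 4, 5, 6, 8.
Check F (¬low_ink ∧ ¬error) at each: 0→ok, 4→ok, 5→ok, 6→ok, 8→ok.

Holds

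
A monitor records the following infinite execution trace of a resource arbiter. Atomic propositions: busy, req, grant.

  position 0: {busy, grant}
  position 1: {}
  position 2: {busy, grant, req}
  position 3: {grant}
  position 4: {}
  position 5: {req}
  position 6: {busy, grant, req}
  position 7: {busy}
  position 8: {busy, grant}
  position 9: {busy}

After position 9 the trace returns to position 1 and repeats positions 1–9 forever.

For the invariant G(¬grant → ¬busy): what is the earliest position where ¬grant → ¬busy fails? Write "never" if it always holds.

7

Check ¬grant → ¬busy at each position in order: 0 ✓, 1 ✓, 2 ✓, 3 ✓, 4 ✓, 5 ✓, 6 ✓.
At position 7 the labels are {busy}, so ¬grant → ¬busy is false there. This is the first violation.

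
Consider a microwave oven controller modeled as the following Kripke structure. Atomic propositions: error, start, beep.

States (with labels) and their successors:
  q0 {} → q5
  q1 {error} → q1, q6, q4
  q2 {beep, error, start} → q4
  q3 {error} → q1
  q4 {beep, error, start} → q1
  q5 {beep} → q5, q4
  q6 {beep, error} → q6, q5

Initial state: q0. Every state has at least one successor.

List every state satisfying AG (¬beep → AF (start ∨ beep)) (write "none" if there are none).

States satisfying ¬beep → AF (start ∨ beep): {q0, q2, q4, q5, q6}.
States satisfying AG (¬beep → AF (start ∨ beep)): ∅.

none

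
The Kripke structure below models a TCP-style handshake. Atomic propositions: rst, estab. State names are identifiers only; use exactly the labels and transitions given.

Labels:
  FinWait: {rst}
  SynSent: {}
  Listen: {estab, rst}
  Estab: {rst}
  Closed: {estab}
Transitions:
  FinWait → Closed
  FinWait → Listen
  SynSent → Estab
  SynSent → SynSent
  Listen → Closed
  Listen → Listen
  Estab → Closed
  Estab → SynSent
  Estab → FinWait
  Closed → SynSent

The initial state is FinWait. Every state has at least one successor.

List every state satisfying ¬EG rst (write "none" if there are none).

{SynSent, Closed}

States satisfying rst: {FinWait, Listen, Estab}.
States satisfying EG rst: {FinWait, Listen, Estab}.
States satisfying ¬EG rst: {SynSent, Closed}.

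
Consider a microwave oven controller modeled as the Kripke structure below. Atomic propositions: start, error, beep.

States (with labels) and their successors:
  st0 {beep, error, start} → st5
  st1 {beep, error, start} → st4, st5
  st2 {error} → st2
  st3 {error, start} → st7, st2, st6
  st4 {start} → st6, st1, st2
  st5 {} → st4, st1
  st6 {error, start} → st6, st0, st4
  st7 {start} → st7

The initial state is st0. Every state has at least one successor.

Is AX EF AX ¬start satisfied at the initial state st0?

States satisfying EF AX ¬start: {st0, st1, st2, st3, st4, st5, st6}.
States satisfying AX EF AX ¬start: {st0, st1, st2, st4, st5, st6}.
st0 ∈ Sat(AX EF AX ¬start).

Satisfied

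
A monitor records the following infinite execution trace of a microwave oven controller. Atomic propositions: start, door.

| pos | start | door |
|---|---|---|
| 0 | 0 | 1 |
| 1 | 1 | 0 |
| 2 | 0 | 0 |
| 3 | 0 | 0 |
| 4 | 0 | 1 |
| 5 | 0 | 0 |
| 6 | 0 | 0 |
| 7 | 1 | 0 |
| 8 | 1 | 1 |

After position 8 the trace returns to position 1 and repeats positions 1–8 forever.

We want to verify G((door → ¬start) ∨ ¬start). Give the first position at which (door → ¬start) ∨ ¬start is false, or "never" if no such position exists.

8

Check (door → ¬start) ∨ ¬start at each position in order: 0 ✓, 1 ✓, 2 ✓, 3 ✓, 4 ✓, 5 ✓, 6 ✓, 7 ✓.
At position 8 the labels are {door, start}, so (door → ¬start) ∨ ¬start is false there. This is the first violation.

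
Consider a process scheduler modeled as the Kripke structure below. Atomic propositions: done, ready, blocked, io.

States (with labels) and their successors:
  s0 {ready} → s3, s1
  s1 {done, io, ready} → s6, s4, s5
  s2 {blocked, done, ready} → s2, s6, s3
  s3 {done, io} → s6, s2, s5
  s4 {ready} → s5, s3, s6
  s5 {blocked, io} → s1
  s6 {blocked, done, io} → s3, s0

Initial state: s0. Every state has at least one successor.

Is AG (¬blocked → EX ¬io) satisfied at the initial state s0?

States satisfying ¬blocked → EX ¬io: {s1, s2, s3, s5, s6}.
States satisfying AG (¬blocked → EX ¬io): ∅.
s0 is reachable from s0 and violates ¬blocked → EX ¬io, so AG fails at s0.
s0 ∉ Sat(AG (¬blocked → EX ¬io)).

Violated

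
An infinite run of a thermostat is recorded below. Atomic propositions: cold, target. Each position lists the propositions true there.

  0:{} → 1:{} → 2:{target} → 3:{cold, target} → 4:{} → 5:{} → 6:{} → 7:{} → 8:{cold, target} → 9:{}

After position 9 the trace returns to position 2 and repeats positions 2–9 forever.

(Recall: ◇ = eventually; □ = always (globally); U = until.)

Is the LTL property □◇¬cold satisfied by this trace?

Yes

◇¬cold holds at every position 0..9, and those are all positions ever visited, so □◇¬cold holds.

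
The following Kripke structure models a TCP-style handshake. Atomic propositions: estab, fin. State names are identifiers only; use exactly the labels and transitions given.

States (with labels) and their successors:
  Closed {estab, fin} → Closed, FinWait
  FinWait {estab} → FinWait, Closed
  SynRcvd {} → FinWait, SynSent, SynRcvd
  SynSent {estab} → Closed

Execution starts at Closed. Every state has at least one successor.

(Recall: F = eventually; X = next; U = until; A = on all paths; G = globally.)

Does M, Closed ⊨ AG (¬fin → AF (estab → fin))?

States satisfying ¬fin → AF (estab → fin): {Closed, SynRcvd, SynSent}.
States satisfying AG (¬fin → AF (estab → fin)): ∅.
FinWait is reachable from Closed and violates ¬fin → AF (estab → fin), so AG fails at Closed.
Closed ∉ Sat(AG (¬fin → AF (estab → fin))).

Violated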